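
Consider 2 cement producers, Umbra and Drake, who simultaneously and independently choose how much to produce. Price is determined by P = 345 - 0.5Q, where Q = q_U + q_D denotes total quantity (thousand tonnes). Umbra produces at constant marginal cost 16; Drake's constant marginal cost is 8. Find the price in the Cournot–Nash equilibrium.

123

Umbra's profit: π_U = (345 - 0.5Q)q_U - (16q_U). Setting ∂π_U/∂q_U = 0: 329 - q_U - (1/2)(q_D) = 0.
Drake's profit: π_D = (345 - 0.5Q)q_D - (8q_D). Setting ∂π_D/∂q_D = 0: 337 - q_D - (1/2)(q_U) = 0.
Rearranging gives the reaction functions q_U = (329 - (1/2)q_D) and q_D = (337 - (1/2)q_U).
Substituting one into the other gives q_U = 214 and q_D = 230.
Total output Q = 444, so price P = 345 - (1/2)·444 = 123.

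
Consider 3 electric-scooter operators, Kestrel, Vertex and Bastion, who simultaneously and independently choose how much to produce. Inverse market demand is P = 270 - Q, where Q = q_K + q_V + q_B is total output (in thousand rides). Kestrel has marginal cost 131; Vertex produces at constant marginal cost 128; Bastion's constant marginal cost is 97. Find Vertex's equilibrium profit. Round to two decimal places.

812.25

Kestrel's profit: π_K = (270 - Q)q_K - (131q_K). Setting ∂π_K/∂q_K = 0: 139 - 2q_K - (q_V + q_B) = 0.
Vertex's first-order condition: 142 - 2q_V - (q_K + q_B) = 0.
Bastion's profit: π_B = (270 - Q)q_B - (97q_B). Setting ∂π_B/∂q_B = 0: 173 - 2q_B - (q_K + q_V) = 0.
Summing all 3 equations gives 454 − 4Q = 0, hence Q = 227/2.
Back-substituting: q_K = (139 − 227/2) = 51/2, q_V = (142 − 227/2) = 57/2, q_B = (173 − 227/2) = 119/2.
Price P = 270 - 227/2 = 313/2.
Vertex's profit: (313/2 - 128)·(57/2) = 812.2500.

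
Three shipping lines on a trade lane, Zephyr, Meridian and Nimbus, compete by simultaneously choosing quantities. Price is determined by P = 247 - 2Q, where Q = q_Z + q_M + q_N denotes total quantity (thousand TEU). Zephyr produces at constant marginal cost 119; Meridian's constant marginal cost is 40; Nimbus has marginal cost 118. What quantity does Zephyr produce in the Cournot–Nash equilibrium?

6

Zephyr's profit: π_Z = (247 - 2Q)q_Z - (119q_Z). Setting ∂π_Z/∂q_Z = 0: 128 - 4q_Z - 2(q_M + q_N) = 0.
Meridian's profit: π_M = (247 - 2Q)q_M - (40q_M). Setting ∂π_M/∂q_M = 0: 207 - 4q_M - 2(q_Z + q_N) = 0.
Nimbus's first-order condition: 129 - 4q_N - 2(q_Z + q_M) = 0.
Adding the 3 first-order conditions: 464 − 8Q = 0, so Q = 58.
Back-substituting: q_Z = (128 − 116)/2 = 6, q_M = (207 − 116)/2 = 91/2, q_N = (129 − 116)/2 = 13/2.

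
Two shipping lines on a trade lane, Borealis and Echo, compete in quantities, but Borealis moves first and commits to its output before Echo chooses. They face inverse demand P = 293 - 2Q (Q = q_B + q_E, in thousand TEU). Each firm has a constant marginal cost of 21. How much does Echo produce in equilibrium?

34

Solve by backward induction. Given q_B, the follower Echo maximises π_E = (293 - 2q_B - 2q_E)q_E - 21q_E.
∂π_E/∂q_E = 272 - 2q_B - 4q_E = 0 gives the reaction function q_E = (272 - 2q_B)/4.
The leader anticipates this reaction. Substituting into P = 293 - 2Q gives P = 157 - q_B, so π_B = (157 - q_B)q_B - 21q_B.
The leader's first-order condition 136 - 2q_B = 0 yields q_B = 68.
Then q_E = (272 - 2·68)/4 = 34.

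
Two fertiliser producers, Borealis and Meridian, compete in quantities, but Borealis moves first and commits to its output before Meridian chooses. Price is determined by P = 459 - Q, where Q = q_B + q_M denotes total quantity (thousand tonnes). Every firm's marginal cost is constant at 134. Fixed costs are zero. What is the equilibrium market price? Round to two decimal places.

215.25

Solve by backward induction. Given q_B, the follower Meridian maximises π_M = (459 - q_B - q_M)q_M - 134q_M.
Setting the follower's marginal profit to zero, 325 - q_B - 2q_M = 0, i.e. q_M = (325 - q_B)/2.
The leader anticipates this reaction. Substituting into P = 459 - Q gives P = 593/2 - (1/2)q_B, so π_B = (593/2 - (1/2)q_B)q_B - 134q_B.
Leader FOC: 325/2 - q_B = 0, so q_B = 325/2.
Then q_M = (325 - 325/2)/2 = 325/4.
Total output Q = 975/4, so price P = 459 - 975/4 = 861/4.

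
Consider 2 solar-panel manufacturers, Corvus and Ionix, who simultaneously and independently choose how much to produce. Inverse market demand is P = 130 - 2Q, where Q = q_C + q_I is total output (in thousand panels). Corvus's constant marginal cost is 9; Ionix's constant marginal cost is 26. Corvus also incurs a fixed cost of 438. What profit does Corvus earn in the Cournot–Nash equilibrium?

Corvus's profit: π_C = (130 - 2Q)q_C - (9q_C). Setting ∂π_C/∂q_C = 0: 121 - 4q_C - 2(q_I) = 0.
Ionix's profit: π_I = (130 - 2Q)q_I - (26q_I). Setting ∂π_I/∂q_I = 0: 104 - 4q_I - 2(q_C) = 0.
Best responses: q_C = (121 - 2q_I)/4, q_I = (104 - 2q_C)/4.
Solving the pair: q_C = 23, q_I = 29/2.
Price P = 130 - 2·(75/2) = 55.
Corvus's profit: (55 - 9)·23 - 438 = 620.

620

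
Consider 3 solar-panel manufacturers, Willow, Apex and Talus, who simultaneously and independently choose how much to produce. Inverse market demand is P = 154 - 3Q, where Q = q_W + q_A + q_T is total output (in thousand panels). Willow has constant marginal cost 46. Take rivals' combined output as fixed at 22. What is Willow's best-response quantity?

With rivals' combined output fixed at 22, Willow's profit is π_W = (154 - 3·22 - 3q_W)q_W - (46q_W) = (88 - 3q_W)q_W - (46q_W).
∂π_W/∂q_W = 42 - 6q_W = 0, so q_W = 7.

7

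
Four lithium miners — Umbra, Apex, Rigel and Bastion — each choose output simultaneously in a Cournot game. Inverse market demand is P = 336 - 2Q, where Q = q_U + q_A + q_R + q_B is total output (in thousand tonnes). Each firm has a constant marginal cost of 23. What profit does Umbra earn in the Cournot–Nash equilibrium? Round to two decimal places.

Each firm earns π_i = (336 - 2Q)q_i - 23q_i.
Setting ∂π_i/∂q_i = 0 with rivals' quantities fixed: 313 - 4q_i - 2·Σ_{j≠i} q_j = 0.
By symmetry each firm produces the same amount; substituting Σ_{j≠i} q_j = 3q_i yields q_i = 313/10.
Price P = 336 - 2·(626/5) = 428/5.
Umbra's profit: (428/5 - 23)·(313/10) = 1959.3800.

1959.38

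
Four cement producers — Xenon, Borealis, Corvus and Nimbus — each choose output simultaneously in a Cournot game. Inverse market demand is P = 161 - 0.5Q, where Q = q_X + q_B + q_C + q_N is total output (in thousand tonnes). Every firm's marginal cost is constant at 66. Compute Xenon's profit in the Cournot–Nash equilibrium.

Each firm earns π_i = (161 - 0.5Q)q_i - 66q_i.
Setting ∂π_i/∂q_i = 0 with rivals' quantities fixed: 95 - q_i - (1/2)·Σ_{j≠i} q_j = 0.
With identical firms every q_j equals q_i, so Σ_{j≠i} q_j = 3q_i and 95 = (5/2)q_i, giving q_i = 38.
Price P = 161 - (1/2)·152 = 85.
Xenon's profit: (85 - 66)·38 = 722.

722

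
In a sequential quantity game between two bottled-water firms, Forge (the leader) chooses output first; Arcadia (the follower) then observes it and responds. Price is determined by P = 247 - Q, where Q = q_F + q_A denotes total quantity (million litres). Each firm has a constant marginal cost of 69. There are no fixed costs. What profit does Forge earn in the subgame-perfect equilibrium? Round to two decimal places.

3960.50

The follower Arcadia best-responds to any q_F: π_A = (247 - Q)q_A - 69q_A.
∂π_A/∂q_A = 178 - q_F - 2q_A = 0 gives the reaction function q_A = (178 - q_F)/2.
The leader anticipates this reaction. Substituting into P = 247 - Q gives P = 158 - (1/2)q_F, so π_F = (158 - (1/2)q_F)q_F - 69q_F.
Leader FOC: 89 - q_F = 0, so q_F = 89.
Then q_A = (178 - 89)/2 = 89/2.
Price P = 247 - 267/2 = 227/2.
Forge's profit: (227/2 - 69)·89 = 3960.5000.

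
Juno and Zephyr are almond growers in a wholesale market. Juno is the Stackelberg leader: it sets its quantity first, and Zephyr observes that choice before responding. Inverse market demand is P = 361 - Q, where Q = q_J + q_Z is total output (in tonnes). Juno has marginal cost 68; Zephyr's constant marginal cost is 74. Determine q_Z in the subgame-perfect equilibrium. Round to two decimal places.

Solve by backward induction. Given q_J, the follower Zephyr maximises π_Z = (361 - q_J - q_Z)q_Z - 74q_Z.
∂π_Z/∂q_Z = 287 - q_J - 2q_Z = 0 gives the reaction function q_Z = (287 - q_J)/2.
Juno substitutes q_Z(q_J) into its own profit: π_J = q_J(361 - q_J - (287 - q_J)/2) - 68q_J = (435/2 - (1/2)q_J)q_J - 68q_J.
The leader's first-order condition 299/2 - q_J = 0 yields q_J = 299/2.
Then q_Z = (287 - 299/2)/2 = 275/4.

68.75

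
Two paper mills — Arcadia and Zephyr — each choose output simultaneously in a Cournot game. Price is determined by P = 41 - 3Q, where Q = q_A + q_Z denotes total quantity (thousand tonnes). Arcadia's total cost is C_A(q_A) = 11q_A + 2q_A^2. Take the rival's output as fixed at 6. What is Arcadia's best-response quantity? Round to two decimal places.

With the rival's output fixed at 6, Arcadia's profit is π_A = (41 - 3·6 - 3q_A)q_A - (11q_A + 2q_A²) = (23 - 3q_A)q_A - (11q_A + 2q_A²).
∂π_A/∂q_A = 12 - 10q_A = 0, so q_A = 6/5.

1.20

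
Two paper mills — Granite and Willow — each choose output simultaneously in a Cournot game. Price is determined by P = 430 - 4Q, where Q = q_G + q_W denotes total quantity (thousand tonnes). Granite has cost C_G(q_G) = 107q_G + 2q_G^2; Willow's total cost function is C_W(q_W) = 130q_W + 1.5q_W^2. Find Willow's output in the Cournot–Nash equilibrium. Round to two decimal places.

19.90

Granite's profit: π_G = (430 - 4Q)q_G - (107q_G + 2q_G²). Setting ∂π_G/∂q_G = 0: 323 - 12q_G - 4(q_W) = 0.
Willow's profit: π_W = (430 - 4Q)q_W - (130q_W + (3/2)q_W²). Setting ∂π_W/∂q_W = 0: 300 - 11q_W - 4(q_G) = 0.
Rearranging gives the reaction functions q_G = (323 - 4q_W)/12 and q_W = (300 - 4q_G)/11.
Solving the pair: q_G = 20.2845, q_W = 577/29.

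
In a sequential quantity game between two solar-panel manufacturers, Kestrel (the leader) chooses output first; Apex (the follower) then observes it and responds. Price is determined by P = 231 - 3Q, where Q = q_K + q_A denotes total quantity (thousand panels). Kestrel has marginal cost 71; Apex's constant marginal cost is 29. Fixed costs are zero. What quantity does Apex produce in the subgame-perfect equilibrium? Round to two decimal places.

23.83

The follower Apex best-responds to any q_K: π_A = (231 - 3Q)q_A - 29q_A.
Follower FOC: 202 - 3q_K - 6q_A = 0, so q_A(q_K) = (202 - 3q_K)/6.
Kestrel substitutes q_A(q_K) into its own profit: π_K = q_K(231 - 3q_K - (202 - 3q_K)/2) - 71q_K = (130 - (3/2)q_K)q_K - 71q_K.
Leader FOC: 59 - 3q_K = 0, so q_K = 59/3.
Then q_A = (202 - 3·(59/3))/6 = 143/6.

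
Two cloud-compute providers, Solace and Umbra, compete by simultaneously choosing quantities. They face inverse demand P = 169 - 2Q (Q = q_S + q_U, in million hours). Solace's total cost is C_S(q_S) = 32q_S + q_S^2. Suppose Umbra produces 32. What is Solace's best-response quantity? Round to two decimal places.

12.17

With the rival's output fixed at 32, Solace's profit is π_S = (169 - 2·32 - 2q_S)q_S - (32q_S + q_S²) = (105 - 2q_S)q_S - (32q_S + q_S²).
∂π_S/∂q_S = 73 - 6q_S = 0, so q_S = 73/6.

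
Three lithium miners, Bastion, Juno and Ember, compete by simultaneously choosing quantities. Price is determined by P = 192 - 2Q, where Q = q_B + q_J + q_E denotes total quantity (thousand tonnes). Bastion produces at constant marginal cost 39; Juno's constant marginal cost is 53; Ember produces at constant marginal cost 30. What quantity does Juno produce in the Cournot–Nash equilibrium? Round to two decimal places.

Bastion's profit: π_B = (192 - 2Q)q_B - (39q_B). Setting ∂π_B/∂q_B = 0: 153 - 4q_B - 2(q_J + q_E) = 0.
Juno's profit: π_J = (192 - 2Q)q_J - (53q_J). Setting ∂π_J/∂q_J = 0: 139 - 4q_J - 2(q_B + q_E) = 0.
Ember's profit: π_E = (192 - 2Q)q_E - (30q_E). Setting ∂π_E/∂q_E = 0: 162 - 4q_E - 2(q_B + q_J) = 0.
Summing all 3 equations gives 454 − 8Q = 0, hence Q = 227/4.
Back-substituting: q_B = (153 − 227/2)/2 = 79/4, q_J = (139 − 227/2)/2 = 51/4, q_E = (162 − 227/2)/2 = 97/4.

12.75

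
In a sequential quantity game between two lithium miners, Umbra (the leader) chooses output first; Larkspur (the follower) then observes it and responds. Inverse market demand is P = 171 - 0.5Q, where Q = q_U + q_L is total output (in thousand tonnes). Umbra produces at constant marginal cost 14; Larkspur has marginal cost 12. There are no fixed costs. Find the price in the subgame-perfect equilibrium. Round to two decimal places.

52.75

Solve by backward induction. Given q_U, the follower Larkspur maximises π_L = (171 - (1/2)q_U - (1/2)q_L)q_L - 12q_L.
Setting the follower's marginal profit to zero, 159 - (1/2)q_U - q_L = 0, i.e. q_L = (159 - (1/2)q_U).
The leader anticipates this reaction. Substituting into P = 171 - 0.5Q gives P = 183/2 - (1/4)q_U, so π_U = (183/2 - (1/4)q_U)q_U - 14q_U.
Leader FOC: 155/2 - (1/2)q_U = 0, so q_U = 155.
Then q_L = (159 - (1/2)·155) = 163/2.
Total output Q = 473/2, so price P = 171 - (1/2)·(473/2) = 211/4.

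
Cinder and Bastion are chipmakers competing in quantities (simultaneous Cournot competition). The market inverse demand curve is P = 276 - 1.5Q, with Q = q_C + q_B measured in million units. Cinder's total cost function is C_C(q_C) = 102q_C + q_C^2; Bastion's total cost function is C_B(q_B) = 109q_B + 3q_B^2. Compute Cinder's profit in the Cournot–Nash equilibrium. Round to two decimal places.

Cinder's profit: π_C = (276 - 1.5Q)q_C - (102q_C + q_C²). Setting ∂π_C/∂q_C = 0: 174 - 5q_C - (3/2)(q_B) = 0.
Bastion's first-order condition: 167 - 9q_B - (3/2)(q_C) = 0.
Best responses: q_C = (174 - (3/2)q_B)/5, q_B = (167 - (3/2)q_C)/9.
Substituting one into the other gives q_C = 1754/57 and q_B = 13.4269.
Price P = 276 - (3/2)·44.1988 = 209.7018.
Cinder's profit: 209.7018·(1754/57) - 102·(1754/57) - (1754/57)² = 2367.2792.

2367.28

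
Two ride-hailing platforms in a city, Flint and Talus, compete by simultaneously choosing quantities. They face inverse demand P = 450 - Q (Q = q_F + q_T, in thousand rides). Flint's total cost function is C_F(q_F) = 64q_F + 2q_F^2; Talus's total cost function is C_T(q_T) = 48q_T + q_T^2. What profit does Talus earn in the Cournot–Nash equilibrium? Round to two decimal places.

Flint's profit: π_F = (450 - Q)q_F - (64q_F + 2q_F²). Setting ∂π_F/∂q_F = 0: 386 - 6q_F - (q_T) = 0.
Talus's profit: π_T = (450 - Q)q_T - (48q_T + q_T²). Setting ∂π_T/∂q_T = 0: 402 - 4q_T - (q_F) = 0.
Rearranging gives the reaction functions q_F = (386 - q_T)/6 and q_T = (402 - q_F)/4.
Substituting one into the other gives q_F = 1142/23 and q_T = 88.0870.
Price P = 450 - 137.7391 = 312.2609.
Talus's profit: 312.2609·88.0870 - 48·88.0870 - 88.0870² = 15518.6238.

15518.62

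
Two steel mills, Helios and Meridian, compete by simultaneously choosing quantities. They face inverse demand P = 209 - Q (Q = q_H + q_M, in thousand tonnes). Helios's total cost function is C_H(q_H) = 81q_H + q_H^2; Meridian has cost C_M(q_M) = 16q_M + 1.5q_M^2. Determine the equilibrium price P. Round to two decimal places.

151.58

Helios's profit: π_H = (209 - Q)q_H - (81q_H + q_H²). Setting ∂π_H/∂q_H = 0: 128 - 4q_H - (q_M) = 0.
Meridian's profit: π_M = (209 - Q)q_M - (16q_M + (3/2)q_M²). Setting ∂π_M/∂q_M = 0: 193 - 5q_M - (q_H) = 0.
So q_H = (128 - q_M)/4 and q_M = (193 - q_H)/5.
Substituting one into the other gives q_H = 447/19 and q_M = 644/19.
Total output Q = 1091/19, so price P = 209 - 1091/19 = 151.5789.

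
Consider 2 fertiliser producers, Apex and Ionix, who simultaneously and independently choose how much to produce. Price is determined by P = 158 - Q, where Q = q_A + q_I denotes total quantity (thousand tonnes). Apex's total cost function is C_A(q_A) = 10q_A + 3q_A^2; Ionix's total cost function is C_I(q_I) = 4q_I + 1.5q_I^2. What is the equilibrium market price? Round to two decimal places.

Apex's profit: π_A = (158 - Q)q_A - (10q_A + 3q_A²). Setting ∂π_A/∂q_A = 0: 148 - 8q_A - (q_I) = 0.
Ionix's first-order condition: 154 - 5q_I - (q_A) = 0.
Rearranging gives the reaction functions q_A = (148 - q_I)/8 and q_I = (154 - q_A)/5.
Solving the pair: q_A = 586/39, q_I = 1084/39.
Total output Q = 1670/39, so price P = 158 - 1670/39 = 115.1795.

115.18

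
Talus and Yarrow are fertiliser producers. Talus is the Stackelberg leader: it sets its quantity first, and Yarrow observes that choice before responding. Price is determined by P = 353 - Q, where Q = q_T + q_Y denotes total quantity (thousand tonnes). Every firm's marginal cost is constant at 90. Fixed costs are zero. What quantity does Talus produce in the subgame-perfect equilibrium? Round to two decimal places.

131.50

Solve by backward induction. Given q_T, the follower Yarrow maximises π_Y = (353 - q_T - q_Y)q_Y - 90q_Y.
Follower FOC: 263 - q_T - 2q_Y = 0, so q_Y(q_T) = (263 - q_T)/2.
The leader anticipates this reaction. Substituting into P = 353 - Q gives P = 443/2 - (1/2)q_T, so π_T = (443/2 - (1/2)q_T)q_T - 90q_T.
The leader's first-order condition 263/2 - q_T = 0 yields q_T = 263/2.
Then q_Y = (263 - 263/2)/2 = 263/4.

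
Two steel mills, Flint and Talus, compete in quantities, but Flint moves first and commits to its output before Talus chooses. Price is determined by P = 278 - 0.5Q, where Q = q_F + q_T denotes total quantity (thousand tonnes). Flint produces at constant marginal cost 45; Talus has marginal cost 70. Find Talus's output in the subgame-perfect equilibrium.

79

The follower Talus best-responds to any q_F: π_T = (278 - 0.5Q)q_T - 70q_T.
Setting the follower's marginal profit to zero, 208 - (1/2)q_F - q_T = 0, i.e. q_T = (208 - (1/2)q_F).
Flint substitutes q_T(q_F) into its own profit: π_F = q_F(278 - (1/2)q_F - (208 - (1/2)q_F)/2) - 45q_F = (174 - (1/4)q_F)q_F - 45q_F.
The leader's first-order condition 129 - (1/2)q_F = 0 yields q_F = 258.
Then q_T = (208 - (1/2)·258) = 79.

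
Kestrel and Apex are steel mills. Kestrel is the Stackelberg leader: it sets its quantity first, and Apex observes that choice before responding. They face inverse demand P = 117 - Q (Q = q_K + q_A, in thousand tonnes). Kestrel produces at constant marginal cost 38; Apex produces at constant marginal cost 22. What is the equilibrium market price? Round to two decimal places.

53.75

Solve by backward induction. Given q_K, the follower Apex maximises π_A = (117 - q_K - q_A)q_A - 22q_A.
∂π_A/∂q_A = 95 - q_K - 2q_A = 0 gives the reaction function q_A = (95 - q_K)/2.
The leader anticipates this reaction. Substituting into P = 117 - Q gives P = 139/2 - (1/2)q_K, so π_K = (139/2 - (1/2)q_K)q_K - 38q_K.
Leader FOC: 63/2 - q_K = 0, so q_K = 63/2.
Then q_A = (95 - 63/2)/2 = 127/4.
Total output Q = 253/4, so price P = 117 - 253/4 = 215/4.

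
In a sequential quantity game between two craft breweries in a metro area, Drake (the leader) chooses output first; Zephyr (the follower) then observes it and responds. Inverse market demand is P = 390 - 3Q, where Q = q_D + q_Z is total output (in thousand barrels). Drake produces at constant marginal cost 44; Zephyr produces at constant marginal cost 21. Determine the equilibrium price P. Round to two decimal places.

The follower Zephyr best-responds to any q_D: π_Z = (390 - 3Q)q_Z - 21q_Z.
Follower FOC: 369 - 3q_D - 6q_Z = 0, so q_Z(q_D) = (369 - 3q_D)/6.
The leader anticipates this reaction. Substituting into P = 390 - 3Q gives P = 411/2 - (3/2)q_D, so π_D = (411/2 - (3/2)q_D)q_D - 44q_D.
Maximising: ∂π_D/∂q_D = 323/2 - 3q_D = 0, giving q_D = 323/6.
Then q_Z = (369 - 3·(323/6))/6 = 415/12.
Total output Q = 1061/12, so price P = 390 - 3·(1061/12) = 499/4.

124.75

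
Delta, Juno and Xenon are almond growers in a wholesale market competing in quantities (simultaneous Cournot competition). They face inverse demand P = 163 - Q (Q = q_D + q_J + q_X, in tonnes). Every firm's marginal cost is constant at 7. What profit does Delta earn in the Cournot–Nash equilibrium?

1521

Each firm earns π_i = (163 - Q)q_i - 7q_i.
First-order condition (treating rivals' output as given): 156 - 2q_i - Σ_{j≠i} q_j = 0.
By symmetry each firm produces the same amount; substituting Σ_{j≠i} q_j = 2q_i yields q_i = 156/4 = 39.
Price P = 163 - 117 = 46.
Delta's profit: (46 - 7)·39 = 1521.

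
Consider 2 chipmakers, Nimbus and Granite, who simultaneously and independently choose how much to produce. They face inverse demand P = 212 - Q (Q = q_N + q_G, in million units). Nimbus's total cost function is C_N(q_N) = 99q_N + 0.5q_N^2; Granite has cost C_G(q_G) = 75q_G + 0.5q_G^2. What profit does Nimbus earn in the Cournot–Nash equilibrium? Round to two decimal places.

Nimbus's profit: π_N = (212 - Q)q_N - (99q_N + (1/2)q_N²). Setting ∂π_N/∂q_N = 0: 113 - 3q_N - (q_G) = 0.
Granite's first-order condition: 137 - 3q_G - (q_N) = 0.
Rearranging gives the reaction functions q_N = (113 - q_G)/3 and q_G = (137 - q_N)/3.
Solving the pair: q_N = 101/4, q_G = 149/4.
Price P = 212 - 125/2 = 299/2.
Nimbus's profit: (299/2)·(101/4) - 99·(101/4) - (1/2)(101/4)² = 956.3438.

956.34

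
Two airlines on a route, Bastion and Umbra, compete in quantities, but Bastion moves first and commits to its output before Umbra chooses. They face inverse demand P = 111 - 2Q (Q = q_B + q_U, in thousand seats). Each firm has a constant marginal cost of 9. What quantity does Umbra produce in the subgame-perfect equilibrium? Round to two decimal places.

12.75

The follower Umbra best-responds to any q_B: π_U = (111 - 2Q)q_U - 9q_U.
∂π_U/∂q_U = 102 - 2q_B - 4q_U = 0 gives the reaction function q_U = (102 - 2q_B)/4.
Bastion substitutes q_U(q_B) into its own profit: π_B = q_B(111 - 2q_B - (102 - 2q_B)/2) - 9q_B = (60 - q_B)q_B - 9q_B.
Leader FOC: 51 - 2q_B = 0, so q_B = 51/2.
Then q_U = (102 - 2·(51/2))/4 = 51/4.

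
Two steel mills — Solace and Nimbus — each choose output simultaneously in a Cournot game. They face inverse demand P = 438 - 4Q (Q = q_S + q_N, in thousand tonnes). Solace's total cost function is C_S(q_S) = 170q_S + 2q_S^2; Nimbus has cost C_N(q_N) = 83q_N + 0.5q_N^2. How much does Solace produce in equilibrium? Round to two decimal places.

10.78

Solace's profit: π_S = (438 - 4Q)q_S - (170q_S + 2q_S²). Setting ∂π_S/∂q_S = 0: 268 - 12q_S - 4(q_N) = 0.
Nimbus's profit: π_N = (438 - 4Q)q_N - (83q_N + (1/2)q_N²). Setting ∂π_N/∂q_N = 0: 355 - 9q_N - 4(q_S) = 0.
Best responses: q_S = (268 - 4q_N)/12, q_N = (355 - 4q_S)/9.
Solving the pair: q_S = 248/23, q_N = 797/23.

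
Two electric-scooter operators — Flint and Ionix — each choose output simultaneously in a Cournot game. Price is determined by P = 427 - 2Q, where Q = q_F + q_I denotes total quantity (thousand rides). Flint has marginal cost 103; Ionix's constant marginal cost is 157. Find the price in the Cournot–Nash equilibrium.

Flint's profit: π_F = (427 - 2Q)q_F - (103q_F). Setting ∂π_F/∂q_F = 0: 324 - 4q_F - 2(q_I) = 0.
Ionix's profit: π_I = (427 - 2Q)q_I - (157q_I). Setting ∂π_I/∂q_I = 0: 270 - 4q_I - 2(q_F) = 0.
So q_F = (324 - 2q_I)/4 and q_I = (270 - 2q_F)/4.
Solving the pair: q_F = 63, q_I = 36.
Total output Q = 99, so price P = 427 - 2·99 = 229.

229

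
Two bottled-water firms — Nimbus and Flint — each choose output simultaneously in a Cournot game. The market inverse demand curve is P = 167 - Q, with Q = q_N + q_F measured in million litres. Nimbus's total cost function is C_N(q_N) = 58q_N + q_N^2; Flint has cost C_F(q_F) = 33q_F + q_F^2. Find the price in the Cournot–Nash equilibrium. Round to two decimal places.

Nimbus's profit: π_N = (167 - Q)q_N - (58q_N + q_N²). Setting ∂π_N/∂q_N = 0: 109 - 4q_N - (q_F) = 0.
Flint's first-order condition: 134 - 4q_F - (q_N) = 0.
Best responses: q_N = (109 - q_F)/4, q_F = (134 - q_N)/4.
Solving the pair: q_N = 302/15, q_F = 427/15.
Total output Q = 243/5, so price P = 167 - 243/5 = 592/5.

118.40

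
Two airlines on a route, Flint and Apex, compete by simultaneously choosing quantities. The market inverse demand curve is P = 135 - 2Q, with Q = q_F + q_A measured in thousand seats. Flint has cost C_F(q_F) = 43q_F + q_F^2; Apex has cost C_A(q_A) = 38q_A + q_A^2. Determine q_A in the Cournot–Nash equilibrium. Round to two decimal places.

Flint's profit: π_F = (135 - 2Q)q_F - (43q_F + q_F²). Setting ∂π_F/∂q_F = 0: 92 - 6q_F - 2(q_A) = 0.
Apex's profit: π_A = (135 - 2Q)q_A - (38q_A + q_A²). Setting ∂π_A/∂q_A = 0: 97 - 6q_A - 2(q_F) = 0.
Best responses: q_F = (92 - 2q_A)/6, q_A = (97 - 2q_F)/6.
Solving the pair: q_F = 179/16, q_A = 199/16.

12.44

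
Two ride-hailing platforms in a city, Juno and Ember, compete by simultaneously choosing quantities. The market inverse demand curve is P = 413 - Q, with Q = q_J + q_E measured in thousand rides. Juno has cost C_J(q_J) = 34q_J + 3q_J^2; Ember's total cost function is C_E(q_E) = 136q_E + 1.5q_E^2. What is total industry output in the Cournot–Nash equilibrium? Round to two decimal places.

Juno's profit: π_J = (413 - Q)q_J - (34q_J + 3q_J²). Setting ∂π_J/∂q_J = 0: 379 - 8q_J - (q_E) = 0.
Ember's profit: π_E = (413 - Q)q_E - (136q_E + (3/2)q_E²). Setting ∂π_E/∂q_E = 0: 277 - 5q_E - (q_J) = 0.
Best responses: q_J = (379 - q_E)/8, q_E = (277 - q_J)/5.
Solving the pair: q_J = 1618/39, q_E = 1837/39.
Total output Q = 1618/39 + 1837/39 = 88.5897.

88.59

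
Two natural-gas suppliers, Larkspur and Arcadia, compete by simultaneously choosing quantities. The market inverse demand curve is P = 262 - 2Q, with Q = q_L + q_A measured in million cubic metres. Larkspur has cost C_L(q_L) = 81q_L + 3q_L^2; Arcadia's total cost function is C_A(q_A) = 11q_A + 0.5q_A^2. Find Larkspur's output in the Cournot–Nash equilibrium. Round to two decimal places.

Larkspur's profit: π_L = (262 - 2Q)q_L - (81q_L + 3q_L²). Setting ∂π_L/∂q_L = 0: 181 - 10q_L - 2(q_A) = 0.
Arcadia's first-order condition: 251 - 5q_A - 2(q_L) = 0.
Rearranging gives the reaction functions q_L = (181 - 2q_A)/10 and q_A = (251 - 2q_L)/5.
Solving the pair: q_L = 403/46, q_A = 1074/23.

8.76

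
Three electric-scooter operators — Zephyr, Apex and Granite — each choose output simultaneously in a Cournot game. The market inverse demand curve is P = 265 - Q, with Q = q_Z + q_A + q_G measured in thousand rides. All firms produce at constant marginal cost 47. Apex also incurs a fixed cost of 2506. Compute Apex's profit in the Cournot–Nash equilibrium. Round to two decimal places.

A representative firm's profit is π_i = q_i(265 - Q) - 47q_i.
First-order condition (treating rivals' output as given): 218 - 2q_i - Σ_{j≠i} q_j = 0.
With identical firms every q_j equals q_i, so Σ_{j≠i} q_j = 2q_i and 218 = 4q_i, giving q_i = 109/2.
Price P = 265 - 327/2 = 203/2.
Apex's profit: (203/2 - 47)·(109/2) - 2506 = 1857/4.

464.25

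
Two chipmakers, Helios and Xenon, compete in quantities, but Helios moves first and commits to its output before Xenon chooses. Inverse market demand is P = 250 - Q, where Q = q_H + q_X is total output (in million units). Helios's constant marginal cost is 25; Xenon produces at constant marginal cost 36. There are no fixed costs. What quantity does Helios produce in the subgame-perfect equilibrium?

118

Solve by backward induction. Given q_H, the follower Xenon maximises π_X = (250 - q_H - q_X)q_X - 36q_X.
Follower FOC: 214 - q_H - 2q_X = 0, so q_X(q_H) = (214 - q_H)/2.
Helios substitutes q_X(q_H) into its own profit: π_H = q_H(250 - q_H - (214 - q_H)/2) - 25q_H = (143 - (1/2)q_H)q_H - 25q_H.
Maximising: ∂π_H/∂q_H = 118 - q_H = 0, giving q_H = 118.
Then q_X = (214 - 118)/2 = 48.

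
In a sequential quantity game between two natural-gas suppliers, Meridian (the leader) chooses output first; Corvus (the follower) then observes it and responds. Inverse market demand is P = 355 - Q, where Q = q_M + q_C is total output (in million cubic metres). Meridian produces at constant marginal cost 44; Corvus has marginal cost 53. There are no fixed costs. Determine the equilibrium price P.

124

Solve by backward induction. Given q_M, the follower Corvus maximises π_C = (355 - q_M - q_C)q_C - 53q_C.
Follower FOC: 302 - q_M - 2q_C = 0, so q_C(q_M) = (302 - q_M)/2.
The leader anticipates this reaction. Substituting into P = 355 - Q gives P = 204 - (1/2)q_M, so π_M = (204 - (1/2)q_M)q_M - 44q_M.
Maximising: ∂π_M/∂q_M = 160 - q_M = 0, giving q_M = 160.
Then q_C = (302 - 160)/2 = 71.
Total output Q = 231, so price P = 355 - 231 = 124.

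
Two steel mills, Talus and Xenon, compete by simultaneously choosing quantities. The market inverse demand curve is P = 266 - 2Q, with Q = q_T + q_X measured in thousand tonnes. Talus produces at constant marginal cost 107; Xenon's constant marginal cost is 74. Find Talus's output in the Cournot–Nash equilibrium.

21

Talus's profit: π_T = (266 - 2Q)q_T - (107q_T). Setting ∂π_T/∂q_T = 0: 159 - 4q_T - 2(q_X) = 0.
Xenon's profit: π_X = (266 - 2Q)q_X - (74q_X). Setting ∂π_X/∂q_X = 0: 192 - 4q_X - 2(q_T) = 0.
So q_T = (159 - 2q_X)/4 and q_X = (192 - 2q_T)/4.
Solving the pair: q_T = 21, q_X = 75/2.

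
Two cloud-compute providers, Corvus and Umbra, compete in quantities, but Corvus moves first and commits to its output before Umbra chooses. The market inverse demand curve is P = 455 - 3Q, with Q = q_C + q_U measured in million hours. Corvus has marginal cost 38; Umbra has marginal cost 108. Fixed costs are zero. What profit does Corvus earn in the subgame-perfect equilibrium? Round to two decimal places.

9882.04

The follower Umbra best-responds to any q_C: π_U = (455 - 3Q)q_U - 108q_U.
Setting the follower's marginal profit to zero, 347 - 3q_C - 6q_U = 0, i.e. q_U = (347 - 3q_C)/6.
The leader anticipates this reaction. Substituting into P = 455 - 3Q gives P = 563/2 - (3/2)q_C, so π_C = (563/2 - (3/2)q_C)q_C - 38q_C.
Maximising: ∂π_C/∂q_C = 487/2 - 3q_C = 0, giving q_C = 487/6.
Then q_U = (347 - 3·(487/6))/6 = 69/4.
Price P = 455 - 3·(1181/12) = 639/4.
Corvus's profit: (639/4 - 38)·(487/6) = 9882.0417.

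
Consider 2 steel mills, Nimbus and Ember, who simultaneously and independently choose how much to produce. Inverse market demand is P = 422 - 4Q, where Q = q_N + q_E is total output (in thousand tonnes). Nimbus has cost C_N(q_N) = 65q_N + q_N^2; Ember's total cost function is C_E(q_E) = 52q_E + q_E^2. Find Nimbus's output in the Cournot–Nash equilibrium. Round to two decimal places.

Nimbus's profit: π_N = (422 - 4Q)q_N - (65q_N + q_N²). Setting ∂π_N/∂q_N = 0: 357 - 10q_N - 4(q_E) = 0.
Ember's profit: π_E = (422 - 4Q)q_E - (52q_E + q_E²). Setting ∂π_E/∂q_E = 0: 370 - 10q_E - 4(q_N) = 0.
Best responses: q_N = (357 - 4q_E)/10, q_E = (370 - 4q_N)/10.
Solving the pair: q_N = 1045/42, q_E = 568/21.

24.88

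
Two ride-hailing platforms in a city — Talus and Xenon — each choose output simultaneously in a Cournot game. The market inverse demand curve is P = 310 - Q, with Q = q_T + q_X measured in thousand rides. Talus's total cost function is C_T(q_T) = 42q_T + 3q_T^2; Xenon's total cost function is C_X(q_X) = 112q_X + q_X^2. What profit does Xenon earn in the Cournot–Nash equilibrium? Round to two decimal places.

Talus's profit: π_T = (310 - Q)q_T - (42q_T + 3q_T²). Setting ∂π_T/∂q_T = 0: 268 - 8q_T - (q_X) = 0.
Xenon's first-order condition: 198 - 4q_X - (q_T) = 0.
Rearranging gives the reaction functions q_T = (268 - q_X)/8 and q_X = (198 - q_T)/4.
Substituting one into the other gives q_T = 874/31 and q_X = 1316/31.
Price P = 310 - 70.6452 = 239.3548.
Xenon's profit: 239.3548·(1316/31) - 112·(1316/31) - (1316/31)² = 3604.2789.

3604.28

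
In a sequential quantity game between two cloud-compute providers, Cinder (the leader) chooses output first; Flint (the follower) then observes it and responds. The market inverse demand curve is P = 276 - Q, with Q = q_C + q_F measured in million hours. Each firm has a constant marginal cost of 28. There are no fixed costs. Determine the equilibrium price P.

90

Solve by backward induction. Given q_C, the follower Flint maximises π_F = (276 - q_C - q_F)q_F - 28q_F.
Setting the follower's marginal profit to zero, 248 - q_C - 2q_F = 0, i.e. q_F = (248 - q_C)/2.
Cinder substitutes q_F(q_C) into its own profit: π_C = q_C(276 - q_C - (248 - q_C)/2) - 28q_C = (152 - (1/2)q_C)q_C - 28q_C.
Maximising: ∂π_C/∂q_C = 124 - q_C = 0, giving q_C = 124.
Then q_F = (248 - 124)/2 = 62.
Total output Q = 186, so price P = 276 - 186 = 90.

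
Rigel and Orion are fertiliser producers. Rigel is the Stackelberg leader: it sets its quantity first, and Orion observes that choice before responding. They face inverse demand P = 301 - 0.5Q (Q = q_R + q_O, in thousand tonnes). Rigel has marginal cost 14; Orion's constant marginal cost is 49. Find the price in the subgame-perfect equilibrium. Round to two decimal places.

94.50

Solve by backward induction. Given q_R, the follower Orion maximises π_O = (301 - (1/2)q_R - (1/2)q_O)q_O - 49q_O.
∂π_O/∂q_O = 252 - (1/2)q_R - q_O = 0 gives the reaction function q_O = (252 - (1/2)q_R).
The leader anticipates this reaction. Substituting into P = 301 - 0.5Q gives P = 175 - (1/4)q_R, so π_R = (175 - (1/4)q_R)q_R - 14q_R.
Maximising: ∂π_R/∂q_R = 161 - (1/2)q_R = 0, giving q_R = 322.
Then q_O = (252 - (1/2)·322) = 91.
Total output Q = 413, so price P = 301 - (1/2)·413 = 189/2.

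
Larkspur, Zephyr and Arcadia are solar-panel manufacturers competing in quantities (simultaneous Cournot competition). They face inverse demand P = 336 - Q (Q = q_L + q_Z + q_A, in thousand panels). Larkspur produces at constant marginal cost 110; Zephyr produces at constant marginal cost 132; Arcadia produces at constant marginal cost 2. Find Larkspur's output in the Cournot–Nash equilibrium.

Larkspur's profit: π_L = (336 - Q)q_L - (110q_L). Setting ∂π_L/∂q_L = 0: 226 - 2q_L - (q_Z + q_A) = 0.
Zephyr's profit: π_Z = (336 - Q)q_Z - (132q_Z). Setting ∂π_Z/∂q_Z = 0: 204 - 2q_Z - (q_L + q_A) = 0.
Arcadia's first-order condition: 334 - 2q_A - (q_L + q_Z) = 0.
Adding the 3 conditions: 764 − 2Q − 2Q = 0, i.e. Q = 191.
Back-substituting: q_L = (226 − 191) = 35, q_Z = (204 − 191) = 13, q_A = (334 − 191) = 143.

35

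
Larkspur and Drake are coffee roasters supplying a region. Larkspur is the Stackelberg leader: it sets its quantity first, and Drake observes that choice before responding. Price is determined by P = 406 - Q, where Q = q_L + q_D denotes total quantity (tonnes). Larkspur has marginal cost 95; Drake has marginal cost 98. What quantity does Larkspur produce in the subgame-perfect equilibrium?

Solve by backward induction. Given q_L, the follower Drake maximises π_D = (406 - q_L - q_D)q_D - 98q_D.
Setting the follower's marginal profit to zero, 308 - q_L - 2q_D = 0, i.e. q_D = (308 - q_L)/2.
The leader anticipates this reaction. Substituting into P = 406 - Q gives P = 252 - (1/2)q_L, so π_L = (252 - (1/2)q_L)q_L - 95q_L.
The leader's first-order condition 157 - q_L = 0 yields q_L = 157.
Then q_D = (308 - 157)/2 = 151/2.

157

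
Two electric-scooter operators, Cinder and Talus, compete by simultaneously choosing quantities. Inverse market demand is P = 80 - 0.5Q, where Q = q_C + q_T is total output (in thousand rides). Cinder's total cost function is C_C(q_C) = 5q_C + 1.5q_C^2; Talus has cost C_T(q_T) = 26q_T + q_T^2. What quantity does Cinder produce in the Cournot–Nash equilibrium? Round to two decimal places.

16.85

Cinder's profit: π_C = (80 - 0.5Q)q_C - (5q_C + (3/2)q_C²). Setting ∂π_C/∂q_C = 0: 75 - 4q_C - (1/2)(q_T) = 0.
Talus's profit: π_T = (80 - 0.5Q)q_T - (26q_T + q_T²). Setting ∂π_T/∂q_T = 0: 54 - 3q_T - (1/2)(q_C) = 0.
Rearranging gives the reaction functions q_C = (75 - (1/2)q_T)/4 and q_T = (54 - (1/2)q_C)/3.
Solving the pair: q_C = 792/47, q_T = 714/47.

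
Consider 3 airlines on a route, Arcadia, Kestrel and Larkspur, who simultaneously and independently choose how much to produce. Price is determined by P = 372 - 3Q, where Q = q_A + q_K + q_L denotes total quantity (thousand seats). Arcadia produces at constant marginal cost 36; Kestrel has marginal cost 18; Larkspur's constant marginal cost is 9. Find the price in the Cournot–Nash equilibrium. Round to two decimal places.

Arcadia's profit: π_A = (372 - 3Q)q_A - (36q_A). Setting ∂π_A/∂q_A = 0: 336 - 6q_A - 3(q_K + q_L) = 0.
Kestrel's first-order condition: 354 - 6q_K - 3(q_A + q_L) = 0.
Larkspur's first-order condition: 363 - 6q_L - 3(q_A + q_K) = 0.
Adding the 3 first-order conditions: 1053 − 12Q = 0, so Q = 351/4.
Back-substituting: q_A = (336 − 1053/4)/3 = 97/4, q_K = (354 − 1053/4)/3 = 121/4, q_L = (363 − 1053/4)/3 = 133/4.
Total output Q = 351/4, so price P = 372 - 3·(351/4) = 435/4.

108.75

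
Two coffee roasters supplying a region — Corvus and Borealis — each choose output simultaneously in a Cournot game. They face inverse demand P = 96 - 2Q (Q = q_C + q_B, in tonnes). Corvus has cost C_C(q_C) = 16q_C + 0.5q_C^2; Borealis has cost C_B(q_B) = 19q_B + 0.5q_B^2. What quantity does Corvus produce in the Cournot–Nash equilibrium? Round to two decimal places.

11.71

Corvus's profit: π_C = (96 - 2Q)q_C - (16q_C + (1/2)q_C²). Setting ∂π_C/∂q_C = 0: 80 - 5q_C - 2(q_B) = 0.
Borealis's profit: π_B = (96 - 2Q)q_B - (19q_B + (1/2)q_B²). Setting ∂π_B/∂q_B = 0: 77 - 5q_B - 2(q_C) = 0.
Best responses: q_C = (80 - 2q_B)/5, q_B = (77 - 2q_C)/5.
Solving the pair: q_C = 82/7, q_B = 75/7.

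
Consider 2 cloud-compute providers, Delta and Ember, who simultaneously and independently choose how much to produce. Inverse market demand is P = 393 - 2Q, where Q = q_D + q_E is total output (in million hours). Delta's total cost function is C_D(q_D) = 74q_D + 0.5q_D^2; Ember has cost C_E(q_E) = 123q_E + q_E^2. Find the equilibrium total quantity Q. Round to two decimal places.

80.23

Delta's profit: π_D = (393 - 2Q)q_D - (74q_D + (1/2)q_D²). Setting ∂π_D/∂q_D = 0: 319 - 5q_D - 2(q_E) = 0.
Ember's first-order condition: 270 - 6q_E - 2(q_D) = 0.
Rearranging gives the reaction functions q_D = (319 - 2q_E)/5 and q_E = (270 - 2q_D)/6.
Substituting one into the other gives q_D = 687/13 and q_E = 356/13.
Total output Q = 687/13 + 356/13 = 1043/13.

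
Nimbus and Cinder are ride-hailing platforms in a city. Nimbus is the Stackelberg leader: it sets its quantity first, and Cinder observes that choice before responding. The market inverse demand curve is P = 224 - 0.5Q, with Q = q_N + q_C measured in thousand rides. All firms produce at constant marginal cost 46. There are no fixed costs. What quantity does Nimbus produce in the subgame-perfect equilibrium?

The follower Cinder best-responds to any q_N: π_C = (224 - 0.5Q)q_C - 46q_C.
Setting the follower's marginal profit to zero, 178 - (1/2)q_N - q_C = 0, i.e. q_C = (178 - (1/2)q_N).
The leader anticipates this reaction. Substituting into P = 224 - 0.5Q gives P = 135 - (1/4)q_N, so π_N = (135 - (1/4)q_N)q_N - 46q_N.
The leader's first-order condition 89 - (1/2)q_N = 0 yields q_N = 178.
Then q_C = (178 - (1/2)·178) = 89.

178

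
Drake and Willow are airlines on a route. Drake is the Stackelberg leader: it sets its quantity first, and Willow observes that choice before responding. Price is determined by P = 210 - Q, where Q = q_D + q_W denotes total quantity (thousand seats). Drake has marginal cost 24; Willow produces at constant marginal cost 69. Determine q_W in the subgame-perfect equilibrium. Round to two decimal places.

Solve by backward induction. Given q_D, the follower Willow maximises π_W = (210 - q_D - q_W)q_W - 69q_W.
∂π_W/∂q_W = 141 - q_D - 2q_W = 0 gives the reaction function q_W = (141 - q_D)/2.
Drake substitutes q_W(q_D) into its own profit: π_D = q_D(210 - q_D - (141 - q_D)/2) - 24q_D = (279/2 - (1/2)q_D)q_D - 24q_D.
Leader FOC: 231/2 - q_D = 0, so q_D = 231/2.
Then q_W = (141 - 231/2)/2 = 51/4.

12.75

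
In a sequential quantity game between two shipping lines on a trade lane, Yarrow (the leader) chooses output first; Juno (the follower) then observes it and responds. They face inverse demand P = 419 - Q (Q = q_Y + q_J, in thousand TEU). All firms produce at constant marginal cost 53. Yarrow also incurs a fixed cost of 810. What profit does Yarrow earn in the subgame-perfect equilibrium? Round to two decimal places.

15934.50

Solve by backward induction. Given q_Y, the follower Juno maximises π_J = (419 - q_Y - q_J)q_J - 53q_J.
Setting the follower's marginal profit to zero, 366 - q_Y - 2q_J = 0, i.e. q_J = (366 - q_Y)/2.
Yarrow substitutes q_J(q_Y) into its own profit: π_Y = q_Y(419 - q_Y - (366 - q_Y)/2) - 53q_Y = (236 - (1/2)q_Y)q_Y - 53q_Y.
Maximising: ∂π_Y/∂q_Y = 183 - q_Y = 0, giving q_Y = 183.
Then q_J = (366 - 183)/2 = 183/2.
Price P = 419 - 549/2 = 289/2.
Yarrow's profit: (289/2 - 53)·183 - 810 = 15934.5000.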